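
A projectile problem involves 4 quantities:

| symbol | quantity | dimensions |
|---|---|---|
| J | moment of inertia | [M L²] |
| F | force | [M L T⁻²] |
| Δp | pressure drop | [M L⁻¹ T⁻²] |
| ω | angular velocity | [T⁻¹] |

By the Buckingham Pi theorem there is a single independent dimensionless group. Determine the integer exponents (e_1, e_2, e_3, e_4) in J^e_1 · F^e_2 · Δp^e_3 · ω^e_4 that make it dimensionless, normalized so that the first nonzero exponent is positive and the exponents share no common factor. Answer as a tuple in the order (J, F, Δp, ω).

M: e_1·(1) + e_2·(1) + e_3·(1) + e_4·(0) = 0
L: e_1·(2) + e_2·(1) + e_3·(-1) + e_4·(0) = 0
T: e_1·(0) + e_2·(-2) + e_3·(-2) + e_4·(-1) = 0
Solving this homogeneous linear system for the smallest-integer solution (first nonzero entry positive) gives (2, -3, 1, 4).

(2, -3, 1, 4)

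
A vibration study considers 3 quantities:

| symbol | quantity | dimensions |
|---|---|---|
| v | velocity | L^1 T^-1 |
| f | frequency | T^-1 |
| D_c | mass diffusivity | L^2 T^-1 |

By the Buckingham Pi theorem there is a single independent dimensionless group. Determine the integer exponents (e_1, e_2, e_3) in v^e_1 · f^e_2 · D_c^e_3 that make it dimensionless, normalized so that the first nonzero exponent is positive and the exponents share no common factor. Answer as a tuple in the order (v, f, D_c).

(2, -1, -1)

L: e_1·(1) + e_2·(0) + e_3·(2) = 0
T: e_1·(-1) + e_2·(-1) + e_3·(-1) = 0
Solving this homogeneous linear system for the smallest-integer solution (first nonzero entry positive) gives (2, -1, -1).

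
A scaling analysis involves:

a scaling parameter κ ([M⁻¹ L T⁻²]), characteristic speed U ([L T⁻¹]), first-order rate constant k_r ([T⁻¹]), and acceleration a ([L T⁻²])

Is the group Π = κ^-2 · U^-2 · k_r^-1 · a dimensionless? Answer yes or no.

Sum the exponent of each base dimension across the product:
  M: −2·[κ]_M − 2·[U]_M − [k_r]_M + [a]_M = −2·(-1) − 2·(0) − (0) + (0) = 2
  L: −2·[κ]_L − 2·[U]_L − [k_r]_L + [a]_L = −2·(1) − 2·(1) − (0) + (1) = -3
  T: −2·[κ]_T − 2·[U]_T − [k_r]_T + [a]_T = −2·(-2) − 2·(-1) − (-1) + (-2) = 5
Net dimensions [M² L⁻³ T⁵] ≠ [1] — not dimensionless.

no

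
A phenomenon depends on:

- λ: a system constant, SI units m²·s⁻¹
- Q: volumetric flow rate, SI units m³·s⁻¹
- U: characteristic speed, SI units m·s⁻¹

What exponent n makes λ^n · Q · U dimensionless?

Balance the L exponent: (2)·n from λ, plus (3) + (1) = 4 from the rest, must sum to zero.
2n + 4 = 0, so n = -2.

-2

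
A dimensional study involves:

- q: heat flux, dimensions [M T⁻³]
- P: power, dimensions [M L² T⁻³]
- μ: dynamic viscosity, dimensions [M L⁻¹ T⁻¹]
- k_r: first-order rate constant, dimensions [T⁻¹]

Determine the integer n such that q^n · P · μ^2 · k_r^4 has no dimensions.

Balance the M exponent: (1)·n from q, plus (1) + 2·(1) + 4·(0) = 3 from the rest, must sum to zero.
n + 3 = 0, so n = -3.

-3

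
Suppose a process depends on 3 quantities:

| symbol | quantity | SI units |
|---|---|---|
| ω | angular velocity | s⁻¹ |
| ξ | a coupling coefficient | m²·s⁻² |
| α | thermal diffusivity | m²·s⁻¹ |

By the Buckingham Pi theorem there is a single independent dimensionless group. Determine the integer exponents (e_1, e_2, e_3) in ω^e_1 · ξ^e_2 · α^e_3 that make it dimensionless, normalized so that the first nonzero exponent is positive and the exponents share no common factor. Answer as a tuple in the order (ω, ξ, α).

(1, -1, 1)

L: e_1·(0) + e_2·(2) + e_3·(2) = 0
T: e_1·(-1) + e_2·(-2) + e_3·(-1) = 0
Solving this homogeneous linear system for the smallest-integer solution (first nonzero entry positive) gives (1, -1, 1).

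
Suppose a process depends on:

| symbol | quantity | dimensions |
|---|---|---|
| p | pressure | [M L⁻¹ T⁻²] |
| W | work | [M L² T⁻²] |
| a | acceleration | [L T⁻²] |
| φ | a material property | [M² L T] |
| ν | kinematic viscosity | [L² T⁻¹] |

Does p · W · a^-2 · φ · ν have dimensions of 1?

Sum the exponent of each base dimension across the product:
  M: [p]_M + [W]_M − 2·[a]_M + [φ]_M + [ν]_M = (1) + (1) − 2·(0) + (2) + (0) = 4
  L: [p]_L + [W]_L − 2·[a]_L + [φ]_L + [ν]_L = (-1) + (2) − 2·(1) + (1) + (2) = 2
  T: [p]_T + [W]_T − 2·[a]_T + [φ]_T + [ν]_T = (-2) + (-2) − 2·(-2) + (1) + (-1) = 0
Net dimensions [M⁴ L²] ≠ [1] — not dimensionless.

no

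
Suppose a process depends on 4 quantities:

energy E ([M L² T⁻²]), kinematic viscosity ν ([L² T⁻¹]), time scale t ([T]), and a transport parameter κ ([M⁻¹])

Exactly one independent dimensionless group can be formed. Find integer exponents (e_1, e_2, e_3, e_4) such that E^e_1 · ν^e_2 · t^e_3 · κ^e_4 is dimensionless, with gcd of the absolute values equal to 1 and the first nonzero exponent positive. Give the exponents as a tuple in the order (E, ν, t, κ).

M: e_1·(1) + e_2·(0) + e_3·(0) + e_4·(-1) = 0
L: e_1·(2) + e_2·(2) + e_3·(0) + e_4·(0) = 0
T: e_1·(-2) + e_2·(-1) + e_3·(1) + e_4·(0) = 0
Solving this homogeneous linear system for the smallest-integer solution (first nonzero entry positive) gives (1, -1, 1, 1).

(1, -1, 1, 1)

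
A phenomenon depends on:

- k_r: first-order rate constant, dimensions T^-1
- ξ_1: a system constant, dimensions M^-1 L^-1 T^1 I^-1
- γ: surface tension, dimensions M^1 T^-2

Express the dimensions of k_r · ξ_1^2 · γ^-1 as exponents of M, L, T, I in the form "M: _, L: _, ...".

Collect each base-dimension exponent across the product:
  M: (0) + 2·(-1) − (1) = -3
  L: (0) + 2·(-1) − (0) = -2
  T: (-1) + 2·(1) − (-2) = 3
  I: (0) + 2·(-1) − (0) = -2
So the dimensions are [M⁻³ L⁻² T³ I⁻²].

M: -3, L: -2, T: 3, I: -2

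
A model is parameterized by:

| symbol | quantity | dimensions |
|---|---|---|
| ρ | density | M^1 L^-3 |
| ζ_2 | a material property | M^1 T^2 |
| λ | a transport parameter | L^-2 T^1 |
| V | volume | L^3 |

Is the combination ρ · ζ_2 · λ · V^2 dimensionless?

Sum the exponent of each base dimension across the product:
  M: [ρ]_M + [ζ_2]_M + [λ]_M + 2·[V]_M = (1) + (1) + (0) + 2·(0) = 2
  L: [ρ]_L + [ζ_2]_L + [λ]_L + 2·[V]_L = (-3) + (0) + (-2) + 2·(3) = 1
  T: [ρ]_T + [ζ_2]_T + [λ]_T + 2·[V]_T = (0) + (2) + (1) + 2·(0) = 3
Net dimensions [M² L T³] ≠ [1] — not dimensionless.

no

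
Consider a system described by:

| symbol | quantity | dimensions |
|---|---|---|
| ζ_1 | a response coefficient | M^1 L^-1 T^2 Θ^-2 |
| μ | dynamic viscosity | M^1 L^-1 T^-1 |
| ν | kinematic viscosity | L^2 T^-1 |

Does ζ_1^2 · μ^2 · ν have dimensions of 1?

Sum the exponent of each base dimension across the product:
  M: 2·[ζ_1]_M + 2·[μ]_M + [ν]_M = 2·(1) + 2·(1) + (0) = 4
  L: 2·[ζ_1]_L + 2·[μ]_L + [ν]_L = 2·(-1) + 2·(-1) + (2) = -2
  T: 2·[ζ_1]_T + 2·[μ]_T + [ν]_T = 2·(2) + 2·(-1) + (-1) = 1
  Θ: 2·[ζ_1]_Θ + 2·[μ]_Θ + [ν]_Θ = 2·(-2) + 2·(0) + (0) = -4
Net dimensions [M⁴ L⁻² T Θ⁻⁴] ≠ [1] — not dimensionless.

no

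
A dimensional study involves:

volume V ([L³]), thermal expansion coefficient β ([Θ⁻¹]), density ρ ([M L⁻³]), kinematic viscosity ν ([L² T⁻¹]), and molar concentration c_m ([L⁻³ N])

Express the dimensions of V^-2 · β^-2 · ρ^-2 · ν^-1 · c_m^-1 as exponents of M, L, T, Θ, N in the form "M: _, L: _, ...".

Collect each base-dimension exponent across the product:
  M: −2·(0) − 2·(0) − 2·(1) − (0) − (0) = -2
  L: −2·(3) − 2·(0) − 2·(-3) − (2) − (-3) = 1
  T: −2·(0) − 2·(0) − 2·(0) − (-1) − (0) = 1
  Θ: −2·(0) − 2·(-1) − 2·(0) − (0) − (0) = 2
  N: −2·(0) − 2·(0) − 2·(0) − (0) − (1) = -1
So the dimensions are [M⁻² L T Θ² N⁻¹].

M: -2, L: 1, T: 1, Θ: 2, N: -1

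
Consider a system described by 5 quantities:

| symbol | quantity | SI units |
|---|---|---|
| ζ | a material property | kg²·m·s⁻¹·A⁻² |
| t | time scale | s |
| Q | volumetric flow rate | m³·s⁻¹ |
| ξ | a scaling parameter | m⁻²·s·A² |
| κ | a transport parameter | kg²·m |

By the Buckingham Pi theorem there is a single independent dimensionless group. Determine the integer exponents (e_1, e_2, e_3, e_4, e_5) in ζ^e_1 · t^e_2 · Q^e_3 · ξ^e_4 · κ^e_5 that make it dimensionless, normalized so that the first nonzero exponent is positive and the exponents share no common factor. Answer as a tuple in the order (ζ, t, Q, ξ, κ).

(3, 2, 2, 3, -3)

M: e_1·(2) + e_2·(0) + e_3·(0) + e_4·(0) + e_5·(2) = 0
L: e_1·(1) + e_2·(0) + e_3·(3) + e_4·(-2) + e_5·(1) = 0
T: e_1·(-1) + e_2·(1) + e_3·(-1) + e_4·(1) + e_5·(0) = 0
I: e_1·(-2) + e_2·(0) + e_3·(0) + e_4·(2) + e_5·(0) = 0
Solving this homogeneous linear system for the smallest-integer solution (first nonzero entry positive) gives (3, 2, 2, 3, -3).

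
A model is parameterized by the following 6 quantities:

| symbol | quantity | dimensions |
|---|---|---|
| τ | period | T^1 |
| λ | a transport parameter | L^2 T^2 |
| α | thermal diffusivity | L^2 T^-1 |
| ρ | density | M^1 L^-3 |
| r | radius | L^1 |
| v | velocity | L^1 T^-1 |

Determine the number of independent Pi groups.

3

There are 6 variables and 3 base dimensions (M, L, T).
The dimension matrix has rank 3.
Independent dimensionless groups: 6 − 3 = 3.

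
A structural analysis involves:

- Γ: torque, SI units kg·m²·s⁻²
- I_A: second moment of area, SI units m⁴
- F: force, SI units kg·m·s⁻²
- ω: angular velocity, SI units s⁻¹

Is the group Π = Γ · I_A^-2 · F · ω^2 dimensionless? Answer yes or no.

Sum the exponent of each base dimension across the product:
  M: [Γ]_M − 2·[I_A]_M + [F]_M + 2·[ω]_M = (1) − 2·(0) + (1) + 2·(0) = 2
  L: [Γ]_L − 2·[I_A]_L + [F]_L + 2·[ω]_L = (2) − 2·(4) + (1) + 2·(0) = -5
  T: [Γ]_T − 2·[I_A]_T + [F]_T + 2·[ω]_T = (-2) − 2·(0) + (-2) + 2·(-1) = -6
Net dimensions [M² L⁻⁵ T⁻⁶] ≠ [1] — not dimensionless.

no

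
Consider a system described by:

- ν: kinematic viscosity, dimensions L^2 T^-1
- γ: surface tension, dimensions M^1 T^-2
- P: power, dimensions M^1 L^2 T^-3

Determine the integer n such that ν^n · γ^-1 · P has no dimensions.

Balance the L exponent: (2)·n from ν, plus −(0) + (2) = 2 from the rest, must sum to zero.
2n + 2 = 0, so n = -1.

-1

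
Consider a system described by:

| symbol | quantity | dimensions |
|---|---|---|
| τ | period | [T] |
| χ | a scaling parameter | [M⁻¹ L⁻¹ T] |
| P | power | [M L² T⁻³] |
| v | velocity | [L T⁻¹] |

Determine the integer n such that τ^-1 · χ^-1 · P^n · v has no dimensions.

Balance the M exponent: (1)·n from P, plus −(0) − (-1) + (0) = 1 from the rest, must sum to zero.
n + 1 = 0, so n = -1.

-1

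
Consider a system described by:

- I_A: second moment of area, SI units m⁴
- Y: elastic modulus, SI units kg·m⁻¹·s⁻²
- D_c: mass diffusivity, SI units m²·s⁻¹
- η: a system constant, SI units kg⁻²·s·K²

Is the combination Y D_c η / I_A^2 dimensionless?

no

Sum the exponent of each base dimension across the product:
  M: −2·[I_A]_M + [Y]_M + [D_c]_M + [η]_M = −2·(0) + (1) + (0) + (-2) = -1
  L: −2·[I_A]_L + [Y]_L + [D_c]_L + [η]_L = −2·(4) + (-1) + (2) + (0) = -7
  T: −2·[I_A]_T + [Y]_T + [D_c]_T + [η]_T = −2·(0) + (-2) + (-1) + (1) = -2
  Θ: −2·[I_A]_Θ + [Y]_Θ + [D_c]_Θ + [η]_Θ = −2·(0) + (0) + (0) + (2) = 2
Net dimensions [M⁻¹ L⁻⁷ T⁻² Θ²] ≠ [1] — not dimensionless.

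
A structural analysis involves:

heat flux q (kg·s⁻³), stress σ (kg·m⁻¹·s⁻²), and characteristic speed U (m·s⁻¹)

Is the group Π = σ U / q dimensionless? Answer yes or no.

yes

Sum the exponent of each base dimension across the product:
  M: −[q]_M + [σ]_M + [U]_M = −(1) + (1) + (0) = 0
  L: −[q]_L + [σ]_L + [U]_L = −(0) + (-1) + (1) = 0
  T: −[q]_T + [σ]_T + [U]_T = −(-3) + (-2) + (-1) = 0
All base exponents vanish — dimensionless.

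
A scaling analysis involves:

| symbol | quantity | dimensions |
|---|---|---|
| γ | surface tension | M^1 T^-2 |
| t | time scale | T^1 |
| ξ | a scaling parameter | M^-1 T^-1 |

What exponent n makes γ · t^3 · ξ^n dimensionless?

Balance the M exponent: (-1)·n from ξ, plus (1) + 3·(0) = 1 from the rest, must sum to zero.
−n + 1 = 0, so n = 1.

1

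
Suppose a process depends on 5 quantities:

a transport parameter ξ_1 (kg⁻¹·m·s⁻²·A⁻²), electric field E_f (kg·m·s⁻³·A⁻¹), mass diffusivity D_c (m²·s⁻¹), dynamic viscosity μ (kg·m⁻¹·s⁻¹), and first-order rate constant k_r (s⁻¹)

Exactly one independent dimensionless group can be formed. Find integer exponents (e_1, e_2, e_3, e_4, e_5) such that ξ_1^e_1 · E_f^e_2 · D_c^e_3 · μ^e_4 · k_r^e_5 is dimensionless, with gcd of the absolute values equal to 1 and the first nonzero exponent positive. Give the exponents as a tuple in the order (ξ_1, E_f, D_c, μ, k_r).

(1, -2, 2, 3, -1)

M: e_1·(-1) + e_2·(1) + e_3·(0) + e_4·(1) + e_5·(0) = 0
L: e_1·(1) + e_2·(1) + e_3·(2) + e_4·(-1) + e_5·(0) = 0
T: e_1·(-2) + e_2·(-3) + e_3·(-1) + e_4·(-1) + e_5·(-1) = 0
I: e_1·(-2) + e_2·(-1) + e_3·(0) + e_4·(0) + e_5·(0) = 0
Solving this homogeneous linear system for the smallest-integer solution (first nonzero entry positive) gives (1, -2, 2, 3, -1).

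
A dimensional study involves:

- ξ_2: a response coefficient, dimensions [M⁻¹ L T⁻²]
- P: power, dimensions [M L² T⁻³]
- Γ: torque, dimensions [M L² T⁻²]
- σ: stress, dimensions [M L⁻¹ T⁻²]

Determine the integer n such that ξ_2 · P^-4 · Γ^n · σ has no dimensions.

4

Balance the M exponent: (1)·n from Γ, plus (-1) − 4·(1) + (1) = -4 from the rest, must sum to zero.
n − 4 = 0, so n = 4.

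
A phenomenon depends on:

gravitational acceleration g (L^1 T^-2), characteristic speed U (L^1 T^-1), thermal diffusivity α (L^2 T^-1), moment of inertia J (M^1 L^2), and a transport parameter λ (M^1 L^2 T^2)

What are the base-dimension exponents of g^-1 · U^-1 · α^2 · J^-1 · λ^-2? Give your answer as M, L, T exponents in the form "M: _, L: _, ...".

Collect each base-dimension exponent across the product:
  M: −(0) − (0) + 2·(0) − (1) − 2·(1) = -3
  L: −(1) − (1) + 2·(2) − (2) − 2·(2) = -4
  T: −(-2) − (-1) + 2·(-1) − (0) − 2·(2) = -3
So the dimensions are [M⁻³ L⁻⁴ T⁻³].

M: -3, L: -4, T: -3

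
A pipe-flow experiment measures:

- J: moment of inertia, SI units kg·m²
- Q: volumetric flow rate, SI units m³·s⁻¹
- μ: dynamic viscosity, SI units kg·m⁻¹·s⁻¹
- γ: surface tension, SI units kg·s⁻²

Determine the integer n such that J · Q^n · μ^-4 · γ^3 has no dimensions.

-2

Balance the L exponent: (3)·n from Q, plus (2) − 4·(-1) + 3·(0) = 6 from the rest, must sum to zero.
3n + 6 = 0, so n = -2.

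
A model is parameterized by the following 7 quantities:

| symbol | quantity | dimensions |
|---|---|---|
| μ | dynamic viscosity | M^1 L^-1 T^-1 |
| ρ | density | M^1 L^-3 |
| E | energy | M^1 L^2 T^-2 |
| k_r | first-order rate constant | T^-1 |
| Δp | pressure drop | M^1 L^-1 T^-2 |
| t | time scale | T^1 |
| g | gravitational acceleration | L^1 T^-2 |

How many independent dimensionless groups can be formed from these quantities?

There are 7 variables and 3 base dimensions (M, L, T).
The dimension matrix has rank 3.
Independent dimensionless groups: 7 − 3 = 4.

4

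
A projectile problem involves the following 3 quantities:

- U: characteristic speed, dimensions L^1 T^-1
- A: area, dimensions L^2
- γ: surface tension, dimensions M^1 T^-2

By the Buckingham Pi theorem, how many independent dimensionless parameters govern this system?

There are 3 variables and 3 base dimensions (M, L, T).
The dimension matrix has rank 3.
Independent dimensionless groups: 3 − 3 = 0.

0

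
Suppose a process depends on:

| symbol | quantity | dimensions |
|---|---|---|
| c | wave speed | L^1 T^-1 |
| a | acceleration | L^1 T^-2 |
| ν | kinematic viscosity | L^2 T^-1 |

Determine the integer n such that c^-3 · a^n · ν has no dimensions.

1

Balance the L exponent: (1)·n from a, plus −3·(1) + (2) = -1 from the rest, must sum to zero.
n − 1 = 0, so n = 1.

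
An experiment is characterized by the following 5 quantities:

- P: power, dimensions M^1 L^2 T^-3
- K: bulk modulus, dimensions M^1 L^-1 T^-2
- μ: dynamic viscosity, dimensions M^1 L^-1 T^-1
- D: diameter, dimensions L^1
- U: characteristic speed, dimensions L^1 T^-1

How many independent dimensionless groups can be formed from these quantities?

There are 5 variables and 3 base dimensions (M, L, T).
The dimension matrix has rank 3.
Independent dimensionless groups: 5 − 3 = 2.

2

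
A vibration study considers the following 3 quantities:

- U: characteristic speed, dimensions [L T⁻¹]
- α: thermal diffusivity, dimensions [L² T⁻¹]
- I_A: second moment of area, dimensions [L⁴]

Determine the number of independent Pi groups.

1

There are 3 variables and 2 base dimensions (L, T).
The dimension matrix has rank 2.
Independent dimensionless groups: 3 − 2 = 1.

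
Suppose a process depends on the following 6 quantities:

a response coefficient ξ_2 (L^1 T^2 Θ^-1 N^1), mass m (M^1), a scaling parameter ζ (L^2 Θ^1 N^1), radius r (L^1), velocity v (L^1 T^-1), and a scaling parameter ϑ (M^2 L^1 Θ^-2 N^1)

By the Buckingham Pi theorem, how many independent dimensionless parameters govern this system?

There are 6 variables and 5 base dimensions (M, L, T, Θ, N).
The dimension matrix has rank 5.
Independent dimensionless groups: 6 − 5 = 1.

1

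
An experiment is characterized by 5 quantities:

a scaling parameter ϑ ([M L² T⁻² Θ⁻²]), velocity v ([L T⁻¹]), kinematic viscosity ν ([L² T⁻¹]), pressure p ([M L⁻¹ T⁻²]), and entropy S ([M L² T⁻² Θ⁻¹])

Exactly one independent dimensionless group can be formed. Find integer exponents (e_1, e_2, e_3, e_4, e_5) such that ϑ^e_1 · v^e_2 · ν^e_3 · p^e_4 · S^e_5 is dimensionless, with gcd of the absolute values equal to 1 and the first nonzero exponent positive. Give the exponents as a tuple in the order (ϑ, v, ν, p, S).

M: e_1·(1) + e_2·(0) + e_3·(0) + e_4·(1) + e_5·(1) = 0
L: e_1·(2) + e_2·(1) + e_3·(2) + e_4·(-1) + e_5·(2) = 0
T: e_1·(-2) + e_2·(-1) + e_3·(-1) + e_4·(-2) + e_5·(-2) = 0
Θ: e_1·(-2) + e_2·(0) + e_3·(0) + e_4·(0) + e_5·(-1) = 0
Solving this homogeneous linear system for the smallest-integer solution (first nonzero entry positive) gives (1, -3, 3, 1, -2).

(1, -3, 3, 1, -2)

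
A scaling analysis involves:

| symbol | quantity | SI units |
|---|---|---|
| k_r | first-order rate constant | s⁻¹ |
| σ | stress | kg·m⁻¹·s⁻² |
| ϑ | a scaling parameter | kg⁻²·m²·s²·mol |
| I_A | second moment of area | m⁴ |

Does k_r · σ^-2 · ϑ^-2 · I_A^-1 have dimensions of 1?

no

Sum the exponent of each base dimension across the product:
  M: [k_r]_M − 2·[σ]_M − 2·[ϑ]_M − [I_A]_M = (0) − 2·(1) − 2·(-2) − (0) = 2
  L: [k_r]_L − 2·[σ]_L − 2·[ϑ]_L − [I_A]_L = (0) − 2·(-1) − 2·(2) − (4) = -6
  T: [k_r]_T − 2·[σ]_T − 2·[ϑ]_T − [I_A]_T = (-1) − 2·(-2) − 2·(2) − (0) = -1
  N: [k_r]_N − 2·[σ]_N − 2·[ϑ]_N − [I_A]_N = (0) − 2·(0) − 2·(1) − (0) = -2
Net dimensions [M² L⁻⁶ T⁻¹ N⁻²] ≠ [1] — not dimensionless.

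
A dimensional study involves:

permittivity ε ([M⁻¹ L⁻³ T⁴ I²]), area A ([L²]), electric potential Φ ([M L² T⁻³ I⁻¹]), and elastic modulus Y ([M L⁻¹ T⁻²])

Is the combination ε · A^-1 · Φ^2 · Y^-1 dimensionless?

Sum the exponent of each base dimension across the product:
  M: [ε]_M − [A]_M + 2·[Φ]_M − [Y]_M = (-1) − (0) + 2·(1) − (1) = 0
  L: [ε]_L − [A]_L + 2·[Φ]_L − [Y]_L = (-3) − (2) + 2·(2) − (-1) = 0
  T: [ε]_T − [A]_T + 2·[Φ]_T − [Y]_T = (4) − (0) + 2·(-3) − (-2) = 0
  I: [ε]_I − [A]_I + 2·[Φ]_I − [Y]_I = (2) − (0) + 2·(-1) − (0) = 0
All base exponents vanish — dimensionless.

yes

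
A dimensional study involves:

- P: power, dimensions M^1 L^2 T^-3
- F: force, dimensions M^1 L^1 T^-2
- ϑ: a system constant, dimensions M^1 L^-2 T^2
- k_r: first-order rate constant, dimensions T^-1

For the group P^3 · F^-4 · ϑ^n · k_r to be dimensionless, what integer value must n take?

Balance the M exponent: (1)·n from ϑ, plus 3·(1) − 4·(1) + (0) = -1 from the rest, must sum to zero.
n − 1 = 0, so n = 1.

1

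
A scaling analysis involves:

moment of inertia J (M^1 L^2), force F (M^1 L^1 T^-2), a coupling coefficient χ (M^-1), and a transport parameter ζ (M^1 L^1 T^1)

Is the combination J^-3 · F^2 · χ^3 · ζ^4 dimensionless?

Sum the exponent of each base dimension across the product:
  M: −3·[J]_M + 2·[F]_M + 3·[χ]_M + 4·[ζ]_M = −3·(1) + 2·(1) + 3·(-1) + 4·(1) = 0
  L: −3·[J]_L + 2·[F]_L + 3·[χ]_L + 4·[ζ]_L = −3·(2) + 2·(1) + 3·(0) + 4·(1) = 0
  T: −3·[J]_T + 2·[F]_T + 3·[χ]_T + 4·[ζ]_T = −3·(0) + 2·(-2) + 3·(0) + 4·(1) = 0
All base exponents vanish — dimensionless.

yes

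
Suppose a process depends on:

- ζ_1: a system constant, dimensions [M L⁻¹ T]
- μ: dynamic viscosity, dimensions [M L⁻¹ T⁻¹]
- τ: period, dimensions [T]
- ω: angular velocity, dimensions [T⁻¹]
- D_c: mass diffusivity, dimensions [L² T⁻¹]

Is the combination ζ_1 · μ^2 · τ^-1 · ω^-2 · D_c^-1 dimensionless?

Sum the exponent of each base dimension across the product:
  M: [ζ_1]_M + 2·[μ]_M − [τ]_M − 2·[ω]_M − [D_c]_M = (1) + 2·(1) − (0) − 2·(0) − (0) = 3
  L: [ζ_1]_L + 2·[μ]_L − [τ]_L − 2·[ω]_L − [D_c]_L = (-1) + 2·(-1) − (0) − 2·(0) − (2) = -5
  T: [ζ_1]_T + 2·[μ]_T − [τ]_T − 2·[ω]_T − [D_c]_T = (1) + 2·(-1) − (1) − 2·(-1) − (-1) = 1
Net dimensions [M³ L⁻⁵ T] ≠ [1] — not dimensionless.

no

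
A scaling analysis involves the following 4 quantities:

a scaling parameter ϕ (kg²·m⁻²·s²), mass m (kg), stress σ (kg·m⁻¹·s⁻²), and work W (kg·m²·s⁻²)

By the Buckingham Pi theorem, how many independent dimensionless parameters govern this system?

1

There are 4 variables and 3 base dimensions (M, L, T).
The dimension matrix has rank 3.
Independent dimensionless groups: 4 − 3 = 1.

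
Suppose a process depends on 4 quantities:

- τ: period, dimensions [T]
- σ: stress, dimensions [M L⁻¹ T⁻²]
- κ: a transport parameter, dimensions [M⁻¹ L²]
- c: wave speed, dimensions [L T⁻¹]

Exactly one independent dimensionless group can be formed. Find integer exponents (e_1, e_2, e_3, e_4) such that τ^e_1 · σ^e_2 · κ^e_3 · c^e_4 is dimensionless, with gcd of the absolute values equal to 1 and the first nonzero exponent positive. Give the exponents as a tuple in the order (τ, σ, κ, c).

(1, 1, 1, -1)

M: e_1·(0) + e_2·(1) + e_3·(-1) + e_4·(0) = 0
L: e_1·(0) + e_2·(-1) + e_3·(2) + e_4·(1) = 0
T: e_1·(1) + e_2·(-2) + e_3·(0) + e_4·(-1) = 0
Solving this homogeneous linear system for the smallest-integer solution (first nonzero entry positive) gives (1, 1, 1, -1).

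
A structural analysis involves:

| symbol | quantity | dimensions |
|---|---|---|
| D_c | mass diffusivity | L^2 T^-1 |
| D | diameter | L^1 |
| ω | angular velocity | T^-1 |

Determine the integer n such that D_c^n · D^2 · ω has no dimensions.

Balance the L exponent: (2)·n from D_c, plus 2·(1) + (0) = 2 from the rest, must sum to zero.
2n + 2 = 0, so n = -1.

-1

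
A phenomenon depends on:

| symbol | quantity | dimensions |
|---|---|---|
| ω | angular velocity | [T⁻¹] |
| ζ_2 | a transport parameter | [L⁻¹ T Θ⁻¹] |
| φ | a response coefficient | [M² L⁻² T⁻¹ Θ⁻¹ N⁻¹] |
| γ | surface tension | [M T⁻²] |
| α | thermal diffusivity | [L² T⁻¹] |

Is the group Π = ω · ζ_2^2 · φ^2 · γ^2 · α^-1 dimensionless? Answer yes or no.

Sum the exponent of each base dimension across the product:
  M: [ω]_M + 2·[ζ_2]_M + 2·[φ]_M + 2·[γ]_M − [α]_M = (0) + 2·(0) + 2·(2) + 2·(1) − (0) = 6
  L: [ω]_L + 2·[ζ_2]_L + 2·[φ]_L + 2·[γ]_L − [α]_L = (0) + 2·(-1) + 2·(-2) + 2·(0) − (2) = -8
  T: [ω]_T + 2·[ζ_2]_T + 2·[φ]_T + 2·[γ]_T − [α]_T = (-1) + 2·(1) + 2·(-1) + 2·(-2) − (-1) = -4
  Θ: [ω]_Θ + 2·[ζ_2]_Θ + 2·[φ]_Θ + 2·[γ]_Θ − [α]_Θ = (0) + 2·(-1) + 2·(-1) + 2·(0) − (0) = -4
  N: [ω]_N + 2·[ζ_2]_N + 2·[φ]_N + 2·[γ]_N − [α]_N = (0) + 2·(0) + 2·(-1) + 2·(0) − (0) = -2
Net dimensions [M⁶ L⁻⁸ T⁻⁴ Θ⁻⁴ N⁻²] ≠ [1] — not dimensionless.

no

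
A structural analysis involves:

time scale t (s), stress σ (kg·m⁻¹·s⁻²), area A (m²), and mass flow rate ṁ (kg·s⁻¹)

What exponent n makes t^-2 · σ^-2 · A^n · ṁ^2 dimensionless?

-1

Balance the L exponent: (2)·n from A, plus −2·(0) − 2·(-1) + 2·(0) = 2 from the rest, must sum to zero.
2n + 2 = 0, so n = -1.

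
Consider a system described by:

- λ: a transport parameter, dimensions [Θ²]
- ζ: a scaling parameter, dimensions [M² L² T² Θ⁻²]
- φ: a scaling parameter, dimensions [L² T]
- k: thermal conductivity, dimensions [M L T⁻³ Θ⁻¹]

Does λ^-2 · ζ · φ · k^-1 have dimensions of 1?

Sum the exponent of each base dimension across the product:
  M: −2·[λ]_M + [ζ]_M + [φ]_M − [k]_M = −2·(0) + (2) + (0) − (1) = 1
  L: −2·[λ]_L + [ζ]_L + [φ]_L − [k]_L = −2·(0) + (2) + (2) − (1) = 3
  T: −2·[λ]_T + [ζ]_T + [φ]_T − [k]_T = −2·(0) + (2) + (1) − (-3) = 6
  Θ: −2·[λ]_Θ + [ζ]_Θ + [φ]_Θ − [k]_Θ = −2·(2) + (-2) + (0) − (-1) = -5
Net dimensions [M L³ T⁶ Θ⁻⁵] ≠ [1] — not dimensionless.

no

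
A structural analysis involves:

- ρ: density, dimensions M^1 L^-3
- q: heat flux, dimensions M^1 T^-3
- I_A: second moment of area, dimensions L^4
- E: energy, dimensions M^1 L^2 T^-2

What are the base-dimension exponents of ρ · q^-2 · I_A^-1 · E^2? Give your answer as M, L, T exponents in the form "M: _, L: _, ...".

Collect each base-dimension exponent across the product:
  M: (1) − 2·(1) − (0) + 2·(1) = 1
  L: (-3) − 2·(0) − (4) + 2·(2) = -3
  T: (0) − 2·(-3) − (0) + 2·(-2) = 2
So the dimensions are [M L⁻³ T²].

M: 1, L: -3, T: 2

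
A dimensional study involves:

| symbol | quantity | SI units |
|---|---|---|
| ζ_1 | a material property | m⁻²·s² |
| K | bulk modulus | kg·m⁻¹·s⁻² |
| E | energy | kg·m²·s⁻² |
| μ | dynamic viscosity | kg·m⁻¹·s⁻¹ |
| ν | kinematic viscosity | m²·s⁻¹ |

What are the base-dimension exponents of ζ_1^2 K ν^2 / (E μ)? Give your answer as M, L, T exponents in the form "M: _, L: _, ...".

Collect each base-dimension exponent across the product:
  M: 2·(0) + (1) − (1) − (1) + 2·(0) = -1
  L: 2·(-2) + (-1) − (2) − (-1) + 2·(2) = -2
  T: 2·(2) + (-2) − (-2) − (-1) + 2·(-1) = 3
So the dimensions are [M⁻¹ L⁻² T³].

M: -1, L: -2, T: 3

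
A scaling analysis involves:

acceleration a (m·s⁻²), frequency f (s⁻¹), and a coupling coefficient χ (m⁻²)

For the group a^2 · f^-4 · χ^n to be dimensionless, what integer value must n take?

Balance the L exponent: (-2)·n from χ, plus 2·(1) − 4·(0) = 2 from the rest, must sum to zero.
-2n + 2 = 0, so n = 1.

1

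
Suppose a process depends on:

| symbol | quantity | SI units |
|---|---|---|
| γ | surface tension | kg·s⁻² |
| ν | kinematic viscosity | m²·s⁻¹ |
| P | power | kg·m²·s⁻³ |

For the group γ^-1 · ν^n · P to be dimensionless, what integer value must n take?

Balance the L exponent: (2)·n from ν, plus −(0) + (2) = 2 from the rest, must sum to zero.
2n + 2 = 0, so n = -1.

-1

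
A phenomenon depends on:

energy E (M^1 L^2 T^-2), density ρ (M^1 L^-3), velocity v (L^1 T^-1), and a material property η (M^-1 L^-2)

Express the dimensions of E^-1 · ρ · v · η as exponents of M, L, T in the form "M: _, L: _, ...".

M: -1, L: -6, T: 1

Collect each base-dimension exponent across the product:
  M: −(1) + (1) + (0) + (-1) = -1
  L: −(2) + (-3) + (1) + (-2) = -6
  T: −(-2) + (0) + (-1) + (0) = 1
So the dimensions are [M⁻¹ L⁻⁶ T].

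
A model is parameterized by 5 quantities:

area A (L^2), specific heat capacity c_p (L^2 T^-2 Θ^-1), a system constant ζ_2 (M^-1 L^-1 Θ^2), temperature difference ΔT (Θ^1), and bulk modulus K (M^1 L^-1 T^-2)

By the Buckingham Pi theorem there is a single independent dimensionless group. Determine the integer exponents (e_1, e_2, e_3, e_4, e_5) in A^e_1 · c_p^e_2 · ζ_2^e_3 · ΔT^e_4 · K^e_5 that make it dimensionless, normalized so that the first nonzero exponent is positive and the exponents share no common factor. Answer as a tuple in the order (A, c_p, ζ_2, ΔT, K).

M: e_1·(0) + e_2·(0) + e_3·(-1) + e_4·(0) + e_5·(1) = 0
L: e_1·(2) + e_2·(2) + e_3·(-1) + e_4·(0) + e_5·(-1) = 0
T: e_1·(0) + e_2·(-2) + e_3·(0) + e_4·(0) + e_5·(-2) = 0
Θ: e_1·(0) + e_2·(-1) + e_3·(2) + e_4·(1) + e_5·(0) = 0
Solving this homogeneous linear system for the smallest-integer solution (first nonzero entry positive) gives (2, -1, 1, -3, 1).

(2, -1, 1, -3, 1)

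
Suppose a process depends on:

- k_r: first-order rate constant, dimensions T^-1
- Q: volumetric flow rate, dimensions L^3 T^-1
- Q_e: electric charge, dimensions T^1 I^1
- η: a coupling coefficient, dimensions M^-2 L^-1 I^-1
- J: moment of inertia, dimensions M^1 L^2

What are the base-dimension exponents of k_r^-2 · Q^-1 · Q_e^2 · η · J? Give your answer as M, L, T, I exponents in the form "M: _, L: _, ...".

Collect each base-dimension exponent across the product:
  M: −2·(0) − (0) + 2·(0) + (-2) + (1) = -1
  L: −2·(0) − (3) + 2·(0) + (-1) + (2) = -2
  T: −2·(-1) − (-1) + 2·(1) + (0) + (0) = 5
  I: −2·(0) − (0) + 2·(1) + (-1) + (0) = 1
So the dimensions are [M⁻¹ L⁻² T⁵ I].

M: -1, L: -2, T: 5, I: 1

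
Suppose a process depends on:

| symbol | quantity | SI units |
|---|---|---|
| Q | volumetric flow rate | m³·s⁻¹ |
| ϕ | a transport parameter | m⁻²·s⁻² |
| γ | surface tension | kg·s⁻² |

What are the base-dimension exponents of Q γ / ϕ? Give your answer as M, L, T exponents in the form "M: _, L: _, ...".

Collect each base-dimension exponent across the product:
  M: (0) − (0) + (1) = 1
  L: (3) − (-2) + (0) = 5
  T: (-1) − (-2) + (-2) = -1
So the dimensions are [M L⁵ T⁻¹].

M: 1, L: 5, T: -1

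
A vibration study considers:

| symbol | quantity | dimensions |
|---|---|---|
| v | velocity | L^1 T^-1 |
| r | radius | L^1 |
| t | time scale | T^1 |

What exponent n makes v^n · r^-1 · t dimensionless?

Balance the L exponent: (1)·n from v, plus −(1) + (0) = -1 from the rest, must sum to zero.
n − 1 = 0, so n = 1.

1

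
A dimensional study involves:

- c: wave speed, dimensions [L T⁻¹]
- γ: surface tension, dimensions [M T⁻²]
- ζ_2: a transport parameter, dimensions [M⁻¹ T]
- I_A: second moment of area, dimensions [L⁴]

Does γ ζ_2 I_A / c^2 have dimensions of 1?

no

Sum the exponent of each base dimension across the product:
  M: −2·[c]_M + [γ]_M + [ζ_2]_M + [I_A]_M = −2·(0) + (1) + (-1) + (0) = 0
  L: −2·[c]_L + [γ]_L + [ζ_2]_L + [I_A]_L = −2·(1) + (0) + (0) + (4) = 2
  T: −2·[c]_T + [γ]_T + [ζ_2]_T + [I_A]_T = −2·(-1) + (-2) + (1) + (0) = 1
Net dimensions [L² T] ≠ [1] — not dimensionless.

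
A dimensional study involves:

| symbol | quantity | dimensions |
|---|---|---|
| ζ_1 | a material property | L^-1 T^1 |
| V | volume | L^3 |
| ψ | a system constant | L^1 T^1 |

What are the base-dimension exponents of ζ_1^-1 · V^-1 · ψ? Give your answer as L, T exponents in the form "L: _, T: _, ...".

L: -1, T: 0

Collect each base-dimension exponent across the product:
  L: −(-1) − (3) + (1) = -1
  T: −(1) − (0) + (1) = 0
So the dimensions are [L⁻¹].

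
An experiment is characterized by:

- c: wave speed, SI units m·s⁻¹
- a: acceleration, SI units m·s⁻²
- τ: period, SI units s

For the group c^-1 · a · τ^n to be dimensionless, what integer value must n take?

Balance the T exponent: (1)·n from τ, plus −(-1) + (-2) = -1 from the rest, must sum to zero.
n − 1 = 0, so n = 1.

1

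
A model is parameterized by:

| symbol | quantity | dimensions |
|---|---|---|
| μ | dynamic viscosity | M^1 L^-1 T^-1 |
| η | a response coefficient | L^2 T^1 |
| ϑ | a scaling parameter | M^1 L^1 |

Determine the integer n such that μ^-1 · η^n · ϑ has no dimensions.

-1

Balance the L exponent: (2)·n from η, plus −(-1) + (1) = 2 from the rest, must sum to zero.
2n + 2 = 0, so n = -1.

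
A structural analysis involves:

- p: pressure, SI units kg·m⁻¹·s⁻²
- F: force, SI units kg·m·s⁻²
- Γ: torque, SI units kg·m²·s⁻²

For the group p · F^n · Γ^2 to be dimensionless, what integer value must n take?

Balance the M exponent: (1)·n from F, plus (1) + 2·(1) = 3 from the rest, must sum to zero.
n + 3 = 0, so n = -3.

-3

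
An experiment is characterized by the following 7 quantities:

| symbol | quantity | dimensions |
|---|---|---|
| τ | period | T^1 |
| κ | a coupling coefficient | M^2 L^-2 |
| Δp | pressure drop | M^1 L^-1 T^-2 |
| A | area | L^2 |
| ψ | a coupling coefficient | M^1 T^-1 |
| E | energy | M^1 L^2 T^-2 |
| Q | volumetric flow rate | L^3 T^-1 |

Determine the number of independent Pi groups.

There are 7 variables and 3 base dimensions (M, L, T).
The dimension matrix has rank 3.
Independent dimensionless groups: 7 − 3 = 4.

4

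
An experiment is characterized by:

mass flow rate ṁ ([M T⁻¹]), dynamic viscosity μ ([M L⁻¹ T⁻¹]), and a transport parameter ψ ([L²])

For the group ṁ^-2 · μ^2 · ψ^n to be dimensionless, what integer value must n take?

Balance the L exponent: (2)·n from ψ, plus −2·(0) + 2·(-1) = -2 from the rest, must sum to zero.
2n − 2 = 0, so n = 1.

1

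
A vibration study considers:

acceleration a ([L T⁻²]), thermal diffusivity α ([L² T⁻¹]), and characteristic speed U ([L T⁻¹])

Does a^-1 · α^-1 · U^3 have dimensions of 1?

Sum the exponent of each base dimension across the product:
  L: −[a]_L − [α]_L + 3·[U]_L = −(1) − (2) + 3·(1) = 0
  T: −[a]_T − [α]_T + 3·[U]_T = −(-2) − (-1) + 3·(-1) = 0
All base exponents vanish — dimensionless.

yes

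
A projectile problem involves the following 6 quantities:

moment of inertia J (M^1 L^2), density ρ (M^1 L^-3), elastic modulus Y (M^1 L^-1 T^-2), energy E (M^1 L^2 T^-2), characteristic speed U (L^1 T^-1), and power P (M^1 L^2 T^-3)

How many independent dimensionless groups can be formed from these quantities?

There are 6 variables and 3 base dimensions (M, L, T).
The dimension matrix has rank 3.
Independent dimensionless groups: 6 − 3 = 3.

3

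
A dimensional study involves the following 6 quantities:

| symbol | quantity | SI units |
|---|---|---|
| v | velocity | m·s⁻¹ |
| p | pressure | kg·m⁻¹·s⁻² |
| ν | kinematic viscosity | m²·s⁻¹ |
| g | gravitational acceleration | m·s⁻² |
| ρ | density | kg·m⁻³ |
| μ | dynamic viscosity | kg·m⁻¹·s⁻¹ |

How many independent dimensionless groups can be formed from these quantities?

3

There are 6 variables and 3 base dimensions (M, L, T).
The dimension matrix has rank 3.
Independent dimensionless groups: 6 − 3 = 3.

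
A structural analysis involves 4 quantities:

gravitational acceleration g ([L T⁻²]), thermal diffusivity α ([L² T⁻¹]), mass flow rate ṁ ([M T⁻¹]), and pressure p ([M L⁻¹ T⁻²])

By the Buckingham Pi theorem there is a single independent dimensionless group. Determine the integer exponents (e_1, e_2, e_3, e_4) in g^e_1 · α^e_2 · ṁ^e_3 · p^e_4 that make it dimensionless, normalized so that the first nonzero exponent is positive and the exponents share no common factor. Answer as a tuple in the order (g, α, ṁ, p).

M: e_1·(0) + e_2·(0) + e_3·(1) + e_4·(1) = 0
L: e_1·(1) + e_2·(2) + e_3·(0) + e_4·(-1) = 0
T: e_1·(-2) + e_2·(-1) + e_3·(-1) + e_4·(-2) = 0
Solving this homogeneous linear system for the smallest-integer solution (first nonzero entry positive) gives (1, -1, 1, -1).

(1, -1, 1, -1)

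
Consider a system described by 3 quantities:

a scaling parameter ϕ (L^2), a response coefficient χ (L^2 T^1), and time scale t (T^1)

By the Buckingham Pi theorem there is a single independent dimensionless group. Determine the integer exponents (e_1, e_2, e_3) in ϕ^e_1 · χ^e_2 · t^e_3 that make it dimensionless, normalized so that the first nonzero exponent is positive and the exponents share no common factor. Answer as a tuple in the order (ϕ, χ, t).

L: e_1·(2) + e_2·(2) + e_3·(0) = 0
T: e_1·(0) + e_2·(1) + e_3·(1) = 0
Solving this homogeneous linear system for the smallest-integer solution (first nonzero entry positive) gives (1, -1, 1).

(1, -1, 1)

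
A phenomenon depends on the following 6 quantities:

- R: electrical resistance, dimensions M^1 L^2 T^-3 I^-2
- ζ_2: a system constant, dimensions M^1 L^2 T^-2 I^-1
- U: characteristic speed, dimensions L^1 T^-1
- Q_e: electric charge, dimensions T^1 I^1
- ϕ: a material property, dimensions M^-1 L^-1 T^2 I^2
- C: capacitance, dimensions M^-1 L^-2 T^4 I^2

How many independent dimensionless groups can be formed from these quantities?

2

There are 6 variables and 4 base dimensions (M, L, T, I).
The dimension matrix has rank 4.
Independent dimensionless groups: 6 − 4 = 2.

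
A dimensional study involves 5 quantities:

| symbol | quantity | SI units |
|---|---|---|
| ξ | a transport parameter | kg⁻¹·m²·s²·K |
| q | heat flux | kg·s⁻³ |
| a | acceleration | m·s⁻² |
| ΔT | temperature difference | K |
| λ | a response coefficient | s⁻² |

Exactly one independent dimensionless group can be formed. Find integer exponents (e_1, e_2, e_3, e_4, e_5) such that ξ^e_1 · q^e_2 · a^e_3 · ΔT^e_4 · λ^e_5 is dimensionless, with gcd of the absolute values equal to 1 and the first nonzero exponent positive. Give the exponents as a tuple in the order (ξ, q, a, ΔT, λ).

(2, 2, -4, -2, 3)

M: e_1·(-1) + e_2·(1) + e_3·(0) + e_4·(0) + e_5·(0) = 0
L: e_1·(2) + e_2·(0) + e_3·(1) + e_4·(0) + e_5·(0) = 0
T: e_1·(2) + e_2·(-3) + e_3·(-2) + e_4·(0) + e_5·(-2) = 0
Θ: e_1·(1) + e_2·(0) + e_3·(0) + e_4·(1) + e_5·(0) = 0
Solving this homogeneous linear system for the smallest-integer solution (first nonzero entry positive) gives (2, 2, -4, -2, 3).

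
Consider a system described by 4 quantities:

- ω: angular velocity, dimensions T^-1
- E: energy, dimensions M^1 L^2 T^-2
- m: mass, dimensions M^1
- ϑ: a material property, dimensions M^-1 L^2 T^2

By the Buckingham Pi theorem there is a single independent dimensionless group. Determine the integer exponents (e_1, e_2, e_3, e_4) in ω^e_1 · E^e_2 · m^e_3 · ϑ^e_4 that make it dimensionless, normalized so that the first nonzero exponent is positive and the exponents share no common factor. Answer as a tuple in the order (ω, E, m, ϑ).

M: e_1·(0) + e_2·(1) + e_3·(1) + e_4·(-1) = 0
L: e_1·(0) + e_2·(2) + e_3·(0) + e_4·(2) = 0
T: e_1·(-1) + e_2·(-2) + e_3·(0) + e_4·(2) = 0
Solving this homogeneous linear system for the smallest-integer solution (first nonzero entry positive) gives (4, -1, 2, 1).

(4, -1, 2, 1)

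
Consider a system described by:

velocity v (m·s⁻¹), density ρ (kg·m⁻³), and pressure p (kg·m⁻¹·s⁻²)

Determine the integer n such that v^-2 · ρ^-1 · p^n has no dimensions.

1

Balance the M exponent: (1)·n from p, plus −2·(0) − (1) = -1 from the rest, must sum to zero.
n − 1 = 0, so n = 1.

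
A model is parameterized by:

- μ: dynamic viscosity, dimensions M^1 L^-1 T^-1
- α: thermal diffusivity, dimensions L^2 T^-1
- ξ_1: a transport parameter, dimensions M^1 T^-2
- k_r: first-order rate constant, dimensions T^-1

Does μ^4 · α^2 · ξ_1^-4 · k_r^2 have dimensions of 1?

yes

Sum the exponent of each base dimension across the product:
  M: 4·[μ]_M + 2·[α]_M − 4·[ξ_1]_M + 2·[k_r]_M = 4·(1) + 2·(0) − 4·(1) + 2·(0) = 0
  L: 4·[μ]_L + 2·[α]_L − 4·[ξ_1]_L + 2·[k_r]_L = 4·(-1) + 2·(2) − 4·(0) + 2·(0) = 0
  T: 4·[μ]_T + 2·[α]_T − 4·[ξ_1]_T + 2·[k_r]_T = 4·(-1) + 2·(-1) − 4·(-2) + 2·(-1) = 0
All base exponents vanish — dimensionless.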